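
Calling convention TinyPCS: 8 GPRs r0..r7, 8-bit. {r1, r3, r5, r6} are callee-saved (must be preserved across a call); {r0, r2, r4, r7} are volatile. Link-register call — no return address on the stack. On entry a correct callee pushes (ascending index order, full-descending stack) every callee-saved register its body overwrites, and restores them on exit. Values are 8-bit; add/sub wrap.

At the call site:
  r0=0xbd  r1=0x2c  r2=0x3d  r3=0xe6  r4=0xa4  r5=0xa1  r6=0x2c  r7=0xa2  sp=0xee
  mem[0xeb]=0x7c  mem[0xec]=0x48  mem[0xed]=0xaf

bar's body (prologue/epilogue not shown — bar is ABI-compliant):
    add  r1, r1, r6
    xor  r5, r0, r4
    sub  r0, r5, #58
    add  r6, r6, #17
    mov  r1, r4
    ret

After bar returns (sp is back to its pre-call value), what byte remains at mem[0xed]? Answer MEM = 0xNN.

MEM = 0x2c

prologue: push r1 → mem[0xed]=0x2c, sp=0xed
prologue: push r5 → mem[0xec]=0xa1, sp=0xec
prologue: push r6 → mem[0xeb]=0x2c, sp=0xeb
body[0] add  r1, r1, r6 → r1=0x58
body[1] xor  r5, r0, r4 → r5=0x19
body[2] sub  r0, r5, #58 → r0=0xdf
body[3] add  r6, r6, #17 → r6=0x3d
body[4] mov  r1, r4 → r1=0xa4
epilogue: pop r6=0x2c, sp=0xec
epilogue: pop r5=0xa1, sp=0xed
epilogue: pop r1=0x2c, sp=0xee
prologue pushed ['r1', 'r5', 'r6'] at ['0xed', '0xec', '0xeb']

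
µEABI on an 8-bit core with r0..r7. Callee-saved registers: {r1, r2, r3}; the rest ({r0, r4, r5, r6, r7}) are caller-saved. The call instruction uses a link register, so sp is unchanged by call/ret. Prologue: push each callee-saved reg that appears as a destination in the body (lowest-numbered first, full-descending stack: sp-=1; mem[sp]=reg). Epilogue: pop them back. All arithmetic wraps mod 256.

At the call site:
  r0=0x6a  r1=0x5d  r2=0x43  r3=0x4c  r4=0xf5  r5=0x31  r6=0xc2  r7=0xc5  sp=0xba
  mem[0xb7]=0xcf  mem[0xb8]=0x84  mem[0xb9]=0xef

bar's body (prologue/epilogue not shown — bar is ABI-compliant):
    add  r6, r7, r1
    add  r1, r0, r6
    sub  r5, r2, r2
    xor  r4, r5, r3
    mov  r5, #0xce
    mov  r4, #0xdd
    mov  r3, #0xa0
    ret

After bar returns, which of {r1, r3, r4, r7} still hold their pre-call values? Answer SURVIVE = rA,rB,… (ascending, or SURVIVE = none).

prologue: push r1 -> mem[0xb9]=0x5d, sp=0xb9
prologue: push r3 -> mem[0xb8]=0x4c, sp=0xb8
body[0] add  r6, r7, r1 -> r6=0x22
body[1] add  r1, r0, r6 -> r1=0x8c
body[2] sub  r5, r2, r2 -> r5=0x00
body[3] xor  r4, r5, r3 -> r4=0x4c
body[4] mov  r5, #0xce -> r5=0xce
body[5] mov  r4, #0xdd -> r4=0xdd
body[6] mov  r3, #0xa0 -> r3=0xa0
epilogue: pop r3=0x4c, sp=0xb9
epilogue: pop r1=0x5d, sp=0xba
r1: callee-saved, written=True
r3: callee-saved, written=True
r4: caller-saved, written=True
r7: caller-saved, written=False

SURVIVE = r1,r3,r7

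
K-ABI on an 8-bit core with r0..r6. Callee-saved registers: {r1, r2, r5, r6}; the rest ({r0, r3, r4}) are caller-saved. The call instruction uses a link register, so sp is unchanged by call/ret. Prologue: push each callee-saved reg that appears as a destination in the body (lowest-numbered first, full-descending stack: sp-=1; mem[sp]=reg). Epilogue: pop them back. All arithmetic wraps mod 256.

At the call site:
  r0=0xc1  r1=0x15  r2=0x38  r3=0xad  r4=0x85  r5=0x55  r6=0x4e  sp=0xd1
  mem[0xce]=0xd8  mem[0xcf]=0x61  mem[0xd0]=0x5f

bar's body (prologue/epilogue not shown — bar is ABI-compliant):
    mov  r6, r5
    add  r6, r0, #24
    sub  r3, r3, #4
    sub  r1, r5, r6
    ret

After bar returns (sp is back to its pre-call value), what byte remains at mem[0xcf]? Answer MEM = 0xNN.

MEM = 0x4e

prologue: push r1 -> mem[0xd0]=0x15, sp=0xd0
prologue: push r6 -> mem[0xcf]=0x4e, sp=0xcf
body[0] mov  r6, r5 -> r6=0x55
body[1] add  r6, r0, #24 -> r6=0xd9
body[2] sub  r3, r3, #4 -> r3=0xa9
body[3] sub  r1, r5, r6 -> r1=0x7c
epilogue: pop r6=0x4e, sp=0xd0
epilogue: pop r1=0x15, sp=0xd1
prologue pushed ['r1', 'r6'] at ['0xd0', '0xcf']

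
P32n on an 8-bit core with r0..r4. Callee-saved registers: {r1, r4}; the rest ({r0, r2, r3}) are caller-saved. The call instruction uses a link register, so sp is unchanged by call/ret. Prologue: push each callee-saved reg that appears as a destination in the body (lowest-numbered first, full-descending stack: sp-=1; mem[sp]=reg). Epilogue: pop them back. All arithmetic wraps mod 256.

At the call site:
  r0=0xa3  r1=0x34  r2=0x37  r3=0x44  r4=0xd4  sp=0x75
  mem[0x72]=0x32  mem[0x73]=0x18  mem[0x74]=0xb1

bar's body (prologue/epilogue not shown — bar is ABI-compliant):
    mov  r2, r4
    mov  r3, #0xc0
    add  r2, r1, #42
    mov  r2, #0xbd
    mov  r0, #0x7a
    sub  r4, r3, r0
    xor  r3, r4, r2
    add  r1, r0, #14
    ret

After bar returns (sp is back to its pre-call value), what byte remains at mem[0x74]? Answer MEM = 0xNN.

MEM = 0x34

prologue: push r1 → mem[0x74]=0x34, sp=0x74
prologue: push r4 → mem[0x73]=0xd4, sp=0x73
body[0] mov  r2, r4 → r2=0xd4
body[1] mov  r3, #0xc0 → r3=0xc0
body[2] add  r2, r1, #42 → r2=0x5e
body[3] mov  r2, #0xbd → r2=0xbd
body[4] mov  r0, #0x7a → r0=0x7a
body[5] sub  r4, r3, r0 → r4=0x46
body[6] xor  r3, r4, r2 → r3=0xfb
body[7] add  r1, r0, #14 → r1=0x88
epilogue: pop r4=0xd4, sp=0x74
epilogue: pop r1=0x34, sp=0x75
prologue pushed ['r1', 'r4'] at ['0x74', '0x73']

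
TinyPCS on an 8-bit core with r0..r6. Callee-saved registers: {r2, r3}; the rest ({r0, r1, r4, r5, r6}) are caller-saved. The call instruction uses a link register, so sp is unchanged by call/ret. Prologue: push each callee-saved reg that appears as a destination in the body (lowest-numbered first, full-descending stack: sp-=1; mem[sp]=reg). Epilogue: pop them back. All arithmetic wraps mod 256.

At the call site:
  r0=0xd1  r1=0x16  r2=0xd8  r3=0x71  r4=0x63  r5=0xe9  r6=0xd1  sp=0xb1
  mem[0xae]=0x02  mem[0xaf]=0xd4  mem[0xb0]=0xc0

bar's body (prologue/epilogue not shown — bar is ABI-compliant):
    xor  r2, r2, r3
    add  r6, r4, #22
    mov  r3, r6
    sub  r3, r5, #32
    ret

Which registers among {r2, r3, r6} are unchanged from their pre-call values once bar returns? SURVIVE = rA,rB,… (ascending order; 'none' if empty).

SURVIVE = r2,r3

prologue: push r2 -> mem[0xb0]=0xd8, sp=0xb0
prologue: push r3 -> mem[0xaf]=0x71, sp=0xaf
body[0] xor  r2, r2, r3 -> r2=0xa9
body[1] add  r6, r4, #22 -> r6=0x79
body[2] mov  r3, r6 -> r3=0x79
body[3] sub  r3, r5, #32 -> r3=0xc9
epilogue: pop r3=0x71, sp=0xb0
epilogue: pop r2=0xd8, sp=0xb1
r2: callee-saved, written=True
r3: callee-saved, written=True
r6: caller-saved, written=True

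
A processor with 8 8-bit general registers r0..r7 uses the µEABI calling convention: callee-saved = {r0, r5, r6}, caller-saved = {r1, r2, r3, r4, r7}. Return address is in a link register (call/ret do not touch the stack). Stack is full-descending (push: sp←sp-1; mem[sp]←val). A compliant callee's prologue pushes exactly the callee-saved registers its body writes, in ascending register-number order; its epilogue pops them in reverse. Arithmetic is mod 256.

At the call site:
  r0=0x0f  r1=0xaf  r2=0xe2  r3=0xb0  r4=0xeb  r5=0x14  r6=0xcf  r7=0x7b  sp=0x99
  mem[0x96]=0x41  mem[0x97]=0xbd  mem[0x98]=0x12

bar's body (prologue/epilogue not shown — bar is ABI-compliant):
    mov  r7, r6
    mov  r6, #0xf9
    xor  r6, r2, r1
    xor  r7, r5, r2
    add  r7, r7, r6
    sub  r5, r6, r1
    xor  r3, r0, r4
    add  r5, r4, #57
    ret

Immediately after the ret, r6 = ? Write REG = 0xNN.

REG = 0xcf

prologue: push r5 → mem[0x98]=0x14, sp=0x98
prologue: push r6 → mem[0x97]=0xcf, sp=0x97
body[0] mov  r7, r6 → r7=0xcf
body[1] mov  r6, #0xf9 → r6=0xf9
body[2] xor  r6, r2, r1 → r6=0x4d
body[3] xor  r7, r5, r2 → r7=0xf6
body[4] add  r7, r7, r6 → r7=0x43
body[5] sub  r5, r6, r1 → r5=0x9e
body[6] xor  r3, r0, r4 → r3=0xe4
body[7] add  r5, r4, #57 → r5=0x24
epilogue: pop r6=0xcf, sp=0x98
epilogue: pop r5=0x14, sp=0x99
r6 is callee-saved → restored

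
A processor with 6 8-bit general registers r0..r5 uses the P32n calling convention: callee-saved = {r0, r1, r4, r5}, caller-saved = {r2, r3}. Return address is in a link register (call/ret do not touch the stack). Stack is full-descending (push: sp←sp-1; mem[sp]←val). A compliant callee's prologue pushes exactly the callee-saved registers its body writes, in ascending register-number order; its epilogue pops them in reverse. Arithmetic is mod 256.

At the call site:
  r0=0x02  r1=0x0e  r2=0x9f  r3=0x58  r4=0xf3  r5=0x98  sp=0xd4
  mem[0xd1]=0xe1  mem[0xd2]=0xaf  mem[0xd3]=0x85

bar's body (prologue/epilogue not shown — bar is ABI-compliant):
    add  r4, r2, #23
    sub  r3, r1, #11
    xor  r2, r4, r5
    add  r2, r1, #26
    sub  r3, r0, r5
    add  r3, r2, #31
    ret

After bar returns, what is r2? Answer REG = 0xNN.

REG = 0x28

prologue: push r4 → mem[0xd3]=0xf3, sp=0xd3
body[0] add  r4, r2, #23 → r4=0xb6
body[1] sub  r3, r1, #11 → r3=0x03
body[2] xor  r2, r4, r5 → r2=0x2e
body[3] add  r2, r1, #26 → r2=0x28
body[4] sub  r3, r0, r5 → r3=0x6a
body[5] add  r3, r2, #31 → r3=0x47
epilogue: pop r4=0xf3, sp=0xd4
r2 is caller-saved → body value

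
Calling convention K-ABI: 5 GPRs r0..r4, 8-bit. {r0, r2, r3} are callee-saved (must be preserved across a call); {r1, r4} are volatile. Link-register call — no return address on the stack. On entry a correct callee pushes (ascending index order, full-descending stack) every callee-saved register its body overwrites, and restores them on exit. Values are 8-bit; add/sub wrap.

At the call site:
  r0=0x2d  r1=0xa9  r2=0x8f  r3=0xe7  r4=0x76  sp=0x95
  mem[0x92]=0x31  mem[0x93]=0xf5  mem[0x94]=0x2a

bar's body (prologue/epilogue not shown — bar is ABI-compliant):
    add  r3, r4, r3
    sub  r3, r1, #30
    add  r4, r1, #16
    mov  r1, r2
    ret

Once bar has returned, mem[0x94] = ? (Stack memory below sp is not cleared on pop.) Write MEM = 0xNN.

MEM = 0xe7

prologue: push r3 -> mem[0x94]=0xe7, sp=0x94
body[0] add  r3, r4, r3 -> r3=0x5d
body[1] sub  r3, r1, #30 -> r3=0x8b
body[2] add  r4, r1, #16 -> r4=0xb9
body[3] mov  r1, r2 -> r1=0x8f
epilogue: pop r3=0xe7, sp=0x95
prologue pushed ['r3'] at ['0x94']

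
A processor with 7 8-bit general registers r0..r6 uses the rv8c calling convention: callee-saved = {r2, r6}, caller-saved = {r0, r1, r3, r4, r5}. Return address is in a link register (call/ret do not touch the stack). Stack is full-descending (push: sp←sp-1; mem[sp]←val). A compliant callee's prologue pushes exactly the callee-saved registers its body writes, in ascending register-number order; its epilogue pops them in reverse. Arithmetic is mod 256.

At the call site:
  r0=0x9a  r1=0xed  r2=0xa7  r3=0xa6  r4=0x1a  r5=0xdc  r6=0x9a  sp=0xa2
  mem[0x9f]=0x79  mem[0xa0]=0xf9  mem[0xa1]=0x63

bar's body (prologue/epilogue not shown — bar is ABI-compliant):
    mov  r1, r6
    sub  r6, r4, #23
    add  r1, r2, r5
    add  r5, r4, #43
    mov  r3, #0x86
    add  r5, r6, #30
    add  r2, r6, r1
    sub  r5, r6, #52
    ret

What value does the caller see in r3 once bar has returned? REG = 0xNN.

prologue: push r2 -> mem[0xa1]=0xa7, sp=0xa1
prologue: push r6 -> mem[0xa0]=0x9a, sp=0xa0
body[0] mov  r1, r6 -> r1=0x9a
body[1] sub  r6, r4, #23 -> r6=0x03
body[2] add  r1, r2, r5 -> r1=0x83
body[3] add  r5, r4, #43 -> r5=0x45
body[4] mov  r3, #0x86 -> r3=0x86
body[5] add  r5, r6, #30 -> r5=0x21
body[6] add  r2, r6, r1 -> r2=0x86
body[7] sub  r5, r6, #52 -> r5=0xcf
epilogue: pop r6=0x9a, sp=0xa1
epilogue: pop r2=0xa7, sp=0xa2
r3 is caller-saved -> body value

REG = 0x86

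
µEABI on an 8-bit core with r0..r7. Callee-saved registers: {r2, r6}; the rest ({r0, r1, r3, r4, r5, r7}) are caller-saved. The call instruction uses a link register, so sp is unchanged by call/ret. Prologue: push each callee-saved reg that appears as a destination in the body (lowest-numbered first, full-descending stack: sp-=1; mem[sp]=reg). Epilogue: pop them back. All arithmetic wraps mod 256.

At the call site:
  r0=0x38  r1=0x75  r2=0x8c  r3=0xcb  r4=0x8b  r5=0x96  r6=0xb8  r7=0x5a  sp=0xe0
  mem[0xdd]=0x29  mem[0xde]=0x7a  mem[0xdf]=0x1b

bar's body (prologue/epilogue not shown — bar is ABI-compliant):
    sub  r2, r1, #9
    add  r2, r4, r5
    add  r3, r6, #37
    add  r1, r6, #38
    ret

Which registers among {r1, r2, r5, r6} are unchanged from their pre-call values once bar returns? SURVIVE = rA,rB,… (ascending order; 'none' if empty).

SURVIVE = r2,r5,r6

prologue: push r2 → mem[0xdf]=0x8c, sp=0xdf
body[0] sub  r2, r1, #9 → r2=0x6c
body[1] add  r2, r4, r5 → r2=0x21
body[2] add  r3, r6, #37 → r3=0xdd
body[3] add  r1, r6, #38 → r1=0xde
epilogue: pop r2=0x8c, sp=0xe0
r1: caller-saved, written=True
r2: callee-saved, written=True
r5: caller-saved, written=False
r6: callee-saved, written=False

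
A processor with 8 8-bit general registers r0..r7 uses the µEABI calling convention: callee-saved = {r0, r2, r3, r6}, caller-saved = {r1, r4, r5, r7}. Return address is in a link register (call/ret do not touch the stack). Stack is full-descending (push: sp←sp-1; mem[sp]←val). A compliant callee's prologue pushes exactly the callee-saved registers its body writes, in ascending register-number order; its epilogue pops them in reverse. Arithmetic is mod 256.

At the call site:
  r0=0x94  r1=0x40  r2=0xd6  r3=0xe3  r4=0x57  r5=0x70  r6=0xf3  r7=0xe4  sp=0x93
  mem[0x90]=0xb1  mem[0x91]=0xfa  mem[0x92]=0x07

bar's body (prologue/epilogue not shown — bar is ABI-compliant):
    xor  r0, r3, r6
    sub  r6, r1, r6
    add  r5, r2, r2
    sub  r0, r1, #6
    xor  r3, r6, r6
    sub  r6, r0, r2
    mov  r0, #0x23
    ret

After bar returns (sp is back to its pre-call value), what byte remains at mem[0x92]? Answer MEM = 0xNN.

prologue: push r0 -> mem[0x92]=0x94, sp=0x92
prologue: push r3 -> mem[0x91]=0xe3, sp=0x91
prologue: push r6 -> mem[0x90]=0xf3, sp=0x90
body[0] xor  r0, r3, r6 -> r0=0x10
body[1] sub  r6, r1, r6 -> r6=0x4d
body[2] add  r5, r2, r2 -> r5=0xac
body[3] sub  r0, r1, #6 -> r0=0x3a
body[4] xor  r3, r6, r6 -> r3=0x00
body[5] sub  r6, r0, r2 -> r6=0x64
body[6] mov  r0, #0x23 -> r0=0x23
epilogue: pop r6=0xf3, sp=0x91
epilogue: pop r3=0xe3, sp=0x92
epilogue: pop r0=0x94, sp=0x93
prologue pushed ['r0', 'r3', 'r6'] at ['0x92', '0x91', '0x90']

MEM = 0x94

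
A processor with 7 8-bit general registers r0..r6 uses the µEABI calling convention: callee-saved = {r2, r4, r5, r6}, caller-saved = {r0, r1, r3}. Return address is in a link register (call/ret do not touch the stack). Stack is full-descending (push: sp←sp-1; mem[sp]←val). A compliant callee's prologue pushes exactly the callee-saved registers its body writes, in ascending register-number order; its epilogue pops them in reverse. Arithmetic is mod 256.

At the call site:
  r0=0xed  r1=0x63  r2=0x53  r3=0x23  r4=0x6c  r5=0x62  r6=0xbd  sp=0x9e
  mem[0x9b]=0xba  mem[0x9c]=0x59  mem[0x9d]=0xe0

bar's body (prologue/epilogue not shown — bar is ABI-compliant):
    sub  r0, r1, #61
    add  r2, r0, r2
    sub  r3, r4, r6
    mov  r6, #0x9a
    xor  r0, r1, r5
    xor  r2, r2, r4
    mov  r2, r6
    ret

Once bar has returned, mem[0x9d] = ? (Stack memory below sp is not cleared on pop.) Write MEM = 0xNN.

MEM = 0x53

prologue: push r2 -> mem[0x9d]=0x53, sp=0x9d
prologue: push r6 -> mem[0x9c]=0xbd, sp=0x9c
body[0] sub  r0, r1, #61 -> r0=0x26
body[1] add  r2, r0, r2 -> r2=0x79
body[2] sub  r3, r4, r6 -> r3=0xaf
body[3] mov  r6, #0x9a -> r6=0x9a
body[4] xor  r0, r1, r5 -> r0=0x01
body[5] xor  r2, r2, r4 -> r2=0x15
body[6] mov  r2, r6 -> r2=0x9a
epilogue: pop r6=0xbd, sp=0x9d
epilogue: pop r2=0x53, sp=0x9e
prologue pushed ['r2', 'r6'] at ['0x9d', '0x9c']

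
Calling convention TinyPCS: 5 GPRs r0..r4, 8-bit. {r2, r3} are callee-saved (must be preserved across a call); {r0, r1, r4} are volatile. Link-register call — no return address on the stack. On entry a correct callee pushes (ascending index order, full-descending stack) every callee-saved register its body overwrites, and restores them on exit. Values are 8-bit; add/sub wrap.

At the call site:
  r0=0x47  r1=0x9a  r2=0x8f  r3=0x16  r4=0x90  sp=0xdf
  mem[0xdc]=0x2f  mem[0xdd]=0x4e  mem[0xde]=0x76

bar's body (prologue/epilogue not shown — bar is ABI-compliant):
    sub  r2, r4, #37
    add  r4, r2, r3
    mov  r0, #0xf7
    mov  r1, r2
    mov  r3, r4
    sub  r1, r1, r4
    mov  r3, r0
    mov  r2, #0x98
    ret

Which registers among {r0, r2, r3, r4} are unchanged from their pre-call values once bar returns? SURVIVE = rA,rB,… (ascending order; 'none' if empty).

SURVIVE = r2,r3

prologue: push r2 -> mem[0xde]=0x8f, sp=0xde
prologue: push r3 -> mem[0xdd]=0x16, sp=0xdd
body[0] sub  r2, r4, #37 -> r2=0x6b
body[1] add  r4, r2, r3 -> r4=0x81
body[2] mov  r0, #0xf7 -> r0=0xf7
body[3] mov  r1, r2 -> r1=0x6b
body[4] mov  r3, r4 -> r3=0x81
body[5] sub  r1, r1, r4 -> r1=0xea
body[6] mov  r3, r0 -> r3=0xf7
body[7] mov  r2, #0x98 -> r2=0x98
epilogue: pop r3=0x16, sp=0xde
epilogue: pop r2=0x8f, sp=0xdf
r0: caller-saved, written=True
r2: callee-saved, written=True
r3: callee-saved, written=True
r4: caller-saved, written=True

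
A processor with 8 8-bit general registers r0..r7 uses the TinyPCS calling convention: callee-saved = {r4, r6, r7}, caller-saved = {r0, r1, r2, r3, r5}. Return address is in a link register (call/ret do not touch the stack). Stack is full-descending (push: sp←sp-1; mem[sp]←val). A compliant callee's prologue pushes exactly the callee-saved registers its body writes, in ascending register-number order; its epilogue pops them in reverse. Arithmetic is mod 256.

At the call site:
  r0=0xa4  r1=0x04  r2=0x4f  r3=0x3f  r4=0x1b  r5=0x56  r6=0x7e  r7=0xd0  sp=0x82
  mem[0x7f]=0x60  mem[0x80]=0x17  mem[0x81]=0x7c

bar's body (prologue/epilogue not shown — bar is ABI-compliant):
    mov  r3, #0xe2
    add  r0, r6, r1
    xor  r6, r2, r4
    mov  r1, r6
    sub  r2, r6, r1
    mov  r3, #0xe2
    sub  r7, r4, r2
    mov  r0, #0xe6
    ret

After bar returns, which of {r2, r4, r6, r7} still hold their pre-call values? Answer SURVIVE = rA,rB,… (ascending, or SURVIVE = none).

prologue: push r6 -> mem[0x81]=0x7e, sp=0x81
prologue: push r7 -> mem[0x80]=0xd0, sp=0x80
body[0] mov  r3, #0xe2 -> r3=0xe2
body[1] add  r0, r6, r1 -> r0=0x82
body[2] xor  r6, r2, r4 -> r6=0x54
body[3] mov  r1, r6 -> r1=0x54
body[4] sub  r2, r6, r1 -> r2=0x00
body[5] mov  r3, #0xe2 -> r3=0xe2
body[6] sub  r7, r4, r2 -> r7=0x1b
body[7] mov  r0, #0xe6 -> r0=0xe6
epilogue: pop r7=0xd0, sp=0x81
epilogue: pop r6=0x7e, sp=0x82
r2: caller-saved, written=True
r4: callee-saved, written=False
r6: callee-saved, written=True
r7: callee-saved, written=True

SURVIVE = r4,r6,r7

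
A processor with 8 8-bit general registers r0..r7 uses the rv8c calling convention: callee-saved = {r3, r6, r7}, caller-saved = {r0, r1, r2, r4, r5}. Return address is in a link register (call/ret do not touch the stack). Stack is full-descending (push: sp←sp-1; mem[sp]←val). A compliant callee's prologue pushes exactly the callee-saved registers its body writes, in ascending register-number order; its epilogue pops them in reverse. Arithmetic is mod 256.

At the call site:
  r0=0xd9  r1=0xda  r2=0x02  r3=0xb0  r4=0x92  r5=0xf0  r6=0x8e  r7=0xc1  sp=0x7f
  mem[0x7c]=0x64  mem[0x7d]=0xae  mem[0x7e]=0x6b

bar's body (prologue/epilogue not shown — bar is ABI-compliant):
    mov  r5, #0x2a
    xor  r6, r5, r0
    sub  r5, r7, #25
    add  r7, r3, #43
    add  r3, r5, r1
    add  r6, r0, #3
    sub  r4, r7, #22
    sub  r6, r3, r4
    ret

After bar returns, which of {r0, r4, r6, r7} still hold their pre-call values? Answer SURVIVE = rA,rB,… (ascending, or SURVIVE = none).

SURVIVE = r0,r6,r7

prologue: push r3 → mem[0x7e]=0xb0, sp=0x7e
prologue: push r6 → mem[0x7d]=0x8e, sp=0x7d
prologue: push r7 → mem[0x7c]=0xc1, sp=0x7c
body[0] mov  r5, #0x2a → r5=0x2a
body[1] xor  r6, r5, r0 → r6=0xf3
body[2] sub  r5, r7, #25 → r5=0xa8
body[3] add  r7, r3, #43 → r7=0xdb
body[4] add  r3, r5, r1 → r3=0x82
body[5] add  r6, r0, #3 → r6=0xdc
body[6] sub  r4, r7, #22 → r4=0xc5
body[7] sub  r6, r3, r4 → r6=0xbd
epilogue: pop r7=0xc1, sp=0x7d
epilogue: pop r6=0x8e, sp=0x7e
epilogue: pop r3=0xb0, sp=0x7f
r0: caller-saved, written=False
r4: caller-saved, written=True
r6: callee-saved, written=True
r7: callee-saved, written=True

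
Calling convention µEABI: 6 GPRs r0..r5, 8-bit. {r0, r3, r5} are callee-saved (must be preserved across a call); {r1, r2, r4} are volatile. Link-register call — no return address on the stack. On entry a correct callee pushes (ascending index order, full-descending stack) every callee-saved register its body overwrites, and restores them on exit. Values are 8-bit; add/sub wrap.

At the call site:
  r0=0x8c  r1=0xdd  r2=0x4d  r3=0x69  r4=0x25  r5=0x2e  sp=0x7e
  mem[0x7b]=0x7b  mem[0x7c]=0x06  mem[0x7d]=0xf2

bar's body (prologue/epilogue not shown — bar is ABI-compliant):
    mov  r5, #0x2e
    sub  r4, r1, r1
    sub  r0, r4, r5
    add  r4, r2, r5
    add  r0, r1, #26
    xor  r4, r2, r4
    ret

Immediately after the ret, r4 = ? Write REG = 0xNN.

prologue: push r0 → mem[0x7d]=0x8c, sp=0x7d
prologue: push r5 → mem[0x7c]=0x2e, sp=0x7c
body[0] mov  r5, #0x2e → r5=0x2e
body[1] sub  r4, r1, r1 → r4=0x00
body[2] sub  r0, r4, r5 → r0=0xd2
body[3] add  r4, r2, r5 → r4=0x7b
body[4] add  r0, r1, #26 → r0=0xf7
body[5] xor  r4, r2, r4 → r4=0x36
epilogue: pop r5=0x2e, sp=0x7d
epilogue: pop r0=0x8c, sp=0x7e
r4 is caller-saved → body value

REG = 0x36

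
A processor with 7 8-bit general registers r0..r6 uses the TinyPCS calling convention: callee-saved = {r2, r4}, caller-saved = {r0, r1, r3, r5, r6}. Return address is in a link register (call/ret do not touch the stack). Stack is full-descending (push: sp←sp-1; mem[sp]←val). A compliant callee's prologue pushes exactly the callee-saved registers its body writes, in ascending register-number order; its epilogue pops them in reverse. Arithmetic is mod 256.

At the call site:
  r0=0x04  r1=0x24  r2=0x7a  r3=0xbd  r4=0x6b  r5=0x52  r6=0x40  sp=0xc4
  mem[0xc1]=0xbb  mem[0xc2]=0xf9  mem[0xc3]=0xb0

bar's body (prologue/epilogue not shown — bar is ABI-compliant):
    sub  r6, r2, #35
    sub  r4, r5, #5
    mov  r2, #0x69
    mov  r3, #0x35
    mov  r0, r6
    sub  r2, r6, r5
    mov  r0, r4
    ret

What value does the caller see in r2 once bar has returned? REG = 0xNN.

prologue: push r2 -> mem[0xc3]=0x7a, sp=0xc3
prologue: push r4 -> mem[0xc2]=0x6b, sp=0xc2
body[0] sub  r6, r2, #35 -> r6=0x57
body[1] sub  r4, r5, #5 -> r4=0x4d
body[2] mov  r2, #0x69 -> r2=0x69
body[3] mov  r3, #0x35 -> r3=0x35
body[4] mov  r0, r6 -> r0=0x57
body[5] sub  r2, r6, r5 -> r2=0x05
body[6] mov  r0, r4 -> r0=0x4d
epilogue: pop r4=0x6b, sp=0xc3
epilogue: pop r2=0x7a, sp=0xc4
r2 is callee-saved -> restored

REG = 0x7a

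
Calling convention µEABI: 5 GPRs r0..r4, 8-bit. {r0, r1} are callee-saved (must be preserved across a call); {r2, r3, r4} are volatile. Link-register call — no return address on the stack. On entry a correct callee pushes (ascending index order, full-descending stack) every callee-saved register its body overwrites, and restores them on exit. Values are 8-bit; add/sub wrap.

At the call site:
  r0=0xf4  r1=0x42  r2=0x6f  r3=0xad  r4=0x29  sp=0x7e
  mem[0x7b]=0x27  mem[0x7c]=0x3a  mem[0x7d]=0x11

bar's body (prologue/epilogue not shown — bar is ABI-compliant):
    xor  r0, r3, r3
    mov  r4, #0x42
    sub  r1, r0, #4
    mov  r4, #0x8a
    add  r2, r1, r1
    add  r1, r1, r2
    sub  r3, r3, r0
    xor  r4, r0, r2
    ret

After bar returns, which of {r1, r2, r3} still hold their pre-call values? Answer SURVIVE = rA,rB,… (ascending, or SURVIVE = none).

prologue: push r0 → mem[0x7d]=0xf4, sp=0x7d
prologue: push r1 → mem[0x7c]=0x42, sp=0x7c
body[0] xor  r0, r3, r3 → r0=0x00
body[1] mov  r4, #0x42 → r4=0x42
body[2] sub  r1, r0, #4 → r1=0xfc
body[3] mov  r4, #0x8a → r4=0x8a
body[4] add  r2, r1, r1 → r2=0xf8
body[5] add  r1, r1, r2 → r1=0xf4
body[6] sub  r3, r3, r0 → r3=0xad
body[7] xor  r4, r0, r2 → r4=0xf8
epilogue: pop r1=0x42, sp=0x7d
epilogue: pop r0=0xf4, sp=0x7e
r1: callee-saved, written=True
r2: caller-saved, written=True
r3: caller-saved, written=True

SURVIVE = r1,r3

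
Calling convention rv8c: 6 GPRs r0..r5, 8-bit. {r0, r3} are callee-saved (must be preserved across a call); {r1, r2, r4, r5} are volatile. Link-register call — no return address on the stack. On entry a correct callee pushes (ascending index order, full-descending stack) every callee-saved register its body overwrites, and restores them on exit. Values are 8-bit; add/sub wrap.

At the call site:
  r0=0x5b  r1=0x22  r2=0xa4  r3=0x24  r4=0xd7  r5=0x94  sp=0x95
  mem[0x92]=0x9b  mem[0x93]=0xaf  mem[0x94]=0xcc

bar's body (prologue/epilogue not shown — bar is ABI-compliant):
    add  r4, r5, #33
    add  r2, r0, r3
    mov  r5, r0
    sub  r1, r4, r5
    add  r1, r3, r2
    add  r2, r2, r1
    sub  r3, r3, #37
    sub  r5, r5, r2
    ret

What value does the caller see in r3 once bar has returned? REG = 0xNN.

prologue: push r3 → mem[0x94]=0x24, sp=0x94
body[0] add  r4, r5, #33 → r4=0xb5
body[1] add  r2, r0, r3 → r2=0x7f
body[2] mov  r5, r0 → r5=0x5b
body[3] sub  r1, r4, r5 → r1=0x5a
body[4] add  r1, r3, r2 → r1=0xa3
body[5] add  r2, r2, r1 → r2=0x22
body[6] sub  r3, r3, #37 → r3=0xff
body[7] sub  r5, r5, r2 → r5=0x39
epilogue: pop r3=0x24, sp=0x95
r3 is callee-saved → restored

REG = 0x24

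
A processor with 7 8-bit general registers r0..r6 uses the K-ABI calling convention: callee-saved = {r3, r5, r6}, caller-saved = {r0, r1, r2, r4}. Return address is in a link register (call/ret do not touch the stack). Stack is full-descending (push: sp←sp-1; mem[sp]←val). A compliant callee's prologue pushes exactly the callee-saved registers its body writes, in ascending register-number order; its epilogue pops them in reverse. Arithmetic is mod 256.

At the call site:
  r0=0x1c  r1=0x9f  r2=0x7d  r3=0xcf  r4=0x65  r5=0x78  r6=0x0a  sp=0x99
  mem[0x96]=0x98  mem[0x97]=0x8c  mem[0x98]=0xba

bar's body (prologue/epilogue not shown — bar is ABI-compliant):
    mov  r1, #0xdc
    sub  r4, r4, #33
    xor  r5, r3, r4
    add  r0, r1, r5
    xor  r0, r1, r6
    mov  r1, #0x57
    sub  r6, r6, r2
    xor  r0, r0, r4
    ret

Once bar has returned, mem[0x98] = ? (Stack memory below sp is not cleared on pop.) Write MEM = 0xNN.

MEM = 0x78

prologue: push r5 -> mem[0x98]=0x78, sp=0x98
prologue: push r6 -> mem[0x97]=0x0a, sp=0x97
body[0] mov  r1, #0xdc -> r1=0xdc
body[1] sub  r4, r4, #33 -> r4=0x44
body[2] xor  r5, r3, r4 -> r5=0x8b
body[3] add  r0, r1, r5 -> r0=0x67
body[4] xor  r0, r1, r6 -> r0=0xd6
body[5] mov  r1, #0x57 -> r1=0x57
body[6] sub  r6, r6, r2 -> r6=0x8d
body[7] xor  r0, r0, r4 -> r0=0x92
epilogue: pop r6=0x0a, sp=0x98
epilogue: pop r5=0x78, sp=0x99
prologue pushed ['r5', 'r6'] at ['0x98', '0x97']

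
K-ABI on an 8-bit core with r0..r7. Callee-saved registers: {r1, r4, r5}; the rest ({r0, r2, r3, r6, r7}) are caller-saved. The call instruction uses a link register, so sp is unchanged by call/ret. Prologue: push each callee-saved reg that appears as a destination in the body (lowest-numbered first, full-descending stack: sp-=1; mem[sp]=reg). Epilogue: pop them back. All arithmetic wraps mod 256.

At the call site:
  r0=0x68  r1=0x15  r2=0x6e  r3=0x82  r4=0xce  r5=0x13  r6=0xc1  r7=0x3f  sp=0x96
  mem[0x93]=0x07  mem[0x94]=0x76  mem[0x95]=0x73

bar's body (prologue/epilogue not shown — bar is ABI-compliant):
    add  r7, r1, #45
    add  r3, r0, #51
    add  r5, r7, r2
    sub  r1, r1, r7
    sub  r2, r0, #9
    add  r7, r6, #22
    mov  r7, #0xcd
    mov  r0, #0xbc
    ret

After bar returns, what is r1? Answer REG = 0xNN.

prologue: push r1 -> mem[0x95]=0x15, sp=0x95
prologue: push r5 -> mem[0x94]=0x13, sp=0x94
body[0] add  r7, r1, #45 -> r7=0x42
body[1] add  r3, r0, #51 -> r3=0x9b
body[2] add  r5, r7, r2 -> r5=0xb0
body[3] sub  r1, r1, r7 -> r1=0xd3
body[4] sub  r2, r0, #9 -> r2=0x5f
body[5] add  r7, r6, #22 -> r7=0xd7
body[6] mov  r7, #0xcd -> r7=0xcd
body[7] mov  r0, #0xbc -> r0=0xbc
epilogue: pop r5=0x13, sp=0x95
epilogue: pop r1=0x15, sp=0x96
r1 is callee-saved -> restored

REG = 0x15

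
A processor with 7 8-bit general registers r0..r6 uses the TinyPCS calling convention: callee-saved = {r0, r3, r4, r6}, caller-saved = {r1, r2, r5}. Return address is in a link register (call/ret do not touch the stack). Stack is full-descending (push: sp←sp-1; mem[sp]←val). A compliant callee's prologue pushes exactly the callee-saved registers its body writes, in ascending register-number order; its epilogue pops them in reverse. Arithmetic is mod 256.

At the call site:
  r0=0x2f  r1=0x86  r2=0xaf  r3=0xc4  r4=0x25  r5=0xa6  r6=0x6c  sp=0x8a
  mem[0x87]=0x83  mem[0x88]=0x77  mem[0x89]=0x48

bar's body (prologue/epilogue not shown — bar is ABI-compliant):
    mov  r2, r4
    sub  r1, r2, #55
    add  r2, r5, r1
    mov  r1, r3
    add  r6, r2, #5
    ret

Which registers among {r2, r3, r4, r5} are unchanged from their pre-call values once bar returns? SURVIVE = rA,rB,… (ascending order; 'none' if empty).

prologue: push r6 -> mem[0x89]=0x6c, sp=0x89
body[0] mov  r2, r4 -> r2=0x25
body[1] sub  r1, r2, #55 -> r1=0xee
body[2] add  r2, r5, r1 -> r2=0x94
body[3] mov  r1, r3 -> r1=0xc4
body[4] add  r6, r2, #5 -> r6=0x99
epilogue: pop r6=0x6c, sp=0x8a
r2: caller-saved, written=True
r3: callee-saved, written=False
r4: callee-saved, written=False
r5: caller-saved, written=False

SURVIVE = r3,r4,r5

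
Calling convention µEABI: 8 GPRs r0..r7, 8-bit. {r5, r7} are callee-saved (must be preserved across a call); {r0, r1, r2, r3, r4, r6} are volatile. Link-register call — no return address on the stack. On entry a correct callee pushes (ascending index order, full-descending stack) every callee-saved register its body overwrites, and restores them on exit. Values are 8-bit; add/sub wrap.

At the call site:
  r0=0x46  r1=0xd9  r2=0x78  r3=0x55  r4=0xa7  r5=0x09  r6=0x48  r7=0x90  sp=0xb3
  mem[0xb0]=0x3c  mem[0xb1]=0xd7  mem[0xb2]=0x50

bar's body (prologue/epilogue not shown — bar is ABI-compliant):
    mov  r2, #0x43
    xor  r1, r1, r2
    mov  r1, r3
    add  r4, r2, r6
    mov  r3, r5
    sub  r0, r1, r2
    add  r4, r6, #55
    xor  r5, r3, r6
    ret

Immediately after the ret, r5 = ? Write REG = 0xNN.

REG = 0x09

prologue: push r5 → mem[0xb2]=0x09, sp=0xb2
body[0] mov  r2, #0x43 → r2=0x43
body[1] xor  r1, r1, r2 → r1=0x9a
body[2] mov  r1, r3 → r1=0x55
body[3] add  r4, r2, r6 → r4=0x8b
body[4] mov  r3, r5 → r3=0x09
body[5] sub  r0, r1, r2 → r0=0x12
body[6] add  r4, r6, #55 → r4=0x7f
body[7] xor  r5, r3, r6 → r5=0x41
epilogue: pop r5=0x09, sp=0xb3
r5 is callee-saved → restored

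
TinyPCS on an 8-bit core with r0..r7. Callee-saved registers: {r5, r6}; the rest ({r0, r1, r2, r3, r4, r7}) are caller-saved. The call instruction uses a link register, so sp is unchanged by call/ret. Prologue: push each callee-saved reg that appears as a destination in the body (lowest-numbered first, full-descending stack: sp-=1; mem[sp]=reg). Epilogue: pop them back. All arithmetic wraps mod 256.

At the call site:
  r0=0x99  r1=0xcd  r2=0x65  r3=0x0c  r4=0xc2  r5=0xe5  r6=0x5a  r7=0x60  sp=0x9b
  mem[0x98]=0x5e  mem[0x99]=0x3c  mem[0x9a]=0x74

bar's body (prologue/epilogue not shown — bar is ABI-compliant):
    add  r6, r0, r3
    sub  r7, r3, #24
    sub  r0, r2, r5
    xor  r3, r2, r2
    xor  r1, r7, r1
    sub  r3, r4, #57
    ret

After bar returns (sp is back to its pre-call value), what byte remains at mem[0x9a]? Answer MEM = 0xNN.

MEM = 0x5a

prologue: push r6 -> mem[0x9a]=0x5a, sp=0x9a
body[0] add  r6, r0, r3 -> r6=0xa5
body[1] sub  r7, r3, #24 -> r7=0xf4
body[2] sub  r0, r2, r5 -> r0=0x80
body[3] xor  r3, r2, r2 -> r3=0x00
body[4] xor  r1, r7, r1 -> r1=0x39
body[5] sub  r3, r4, #57 -> r3=0x89
epilogue: pop r6=0x5a, sp=0x9b
prologue pushed ['r6'] at ['0x9a']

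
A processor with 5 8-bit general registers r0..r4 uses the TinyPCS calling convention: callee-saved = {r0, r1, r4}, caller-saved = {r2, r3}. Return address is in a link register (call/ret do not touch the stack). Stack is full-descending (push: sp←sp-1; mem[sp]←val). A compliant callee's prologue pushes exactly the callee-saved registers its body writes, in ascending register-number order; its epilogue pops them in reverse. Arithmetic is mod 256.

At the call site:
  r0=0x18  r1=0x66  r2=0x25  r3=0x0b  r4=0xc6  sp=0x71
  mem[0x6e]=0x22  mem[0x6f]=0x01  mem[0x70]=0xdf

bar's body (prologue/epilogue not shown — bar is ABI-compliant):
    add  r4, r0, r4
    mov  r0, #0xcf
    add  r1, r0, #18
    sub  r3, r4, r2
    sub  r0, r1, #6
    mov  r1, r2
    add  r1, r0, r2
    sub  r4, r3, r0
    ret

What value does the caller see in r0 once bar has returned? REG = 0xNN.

prologue: push r0 -> mem[0x70]=0x18, sp=0x70
prologue: push r1 -> mem[0x6f]=0x66, sp=0x6f
prologue: push r4 -> mem[0x6e]=0xc6, sp=0x6e
body[0] add  r4, r0, r4 -> r4=0xde
body[1] mov  r0, #0xcf -> r0=0xcf
body[2] add  r1, r0, #18 -> r1=0xe1
body[3] sub  r3, r4, r2 -> r3=0xb9
body[4] sub  r0, r1, #6 -> r0=0xdb
body[5] mov  r1, r2 -> r1=0x25
body[6] add  r1, r0, r2 -> r1=0x00
body[7] sub  r4, r3, r0 -> r4=0xde
epilogue: pop r4=0xc6, sp=0x6f
epilogue: pop r1=0x66, sp=0x70
epilogue: pop r0=0x18, sp=0x71
r0 is callee-saved -> restored

REG = 0x18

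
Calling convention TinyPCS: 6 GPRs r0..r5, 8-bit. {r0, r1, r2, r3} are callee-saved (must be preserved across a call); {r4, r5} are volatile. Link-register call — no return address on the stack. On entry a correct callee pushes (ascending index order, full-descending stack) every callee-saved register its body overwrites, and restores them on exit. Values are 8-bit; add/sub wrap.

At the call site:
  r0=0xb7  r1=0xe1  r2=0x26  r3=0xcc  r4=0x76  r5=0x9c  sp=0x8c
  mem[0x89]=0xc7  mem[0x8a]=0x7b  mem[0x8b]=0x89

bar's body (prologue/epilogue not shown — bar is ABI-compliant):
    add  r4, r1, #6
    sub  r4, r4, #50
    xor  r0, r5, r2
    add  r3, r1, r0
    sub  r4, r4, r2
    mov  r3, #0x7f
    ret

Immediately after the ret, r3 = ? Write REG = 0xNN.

REG = 0xcc

prologue: push r0 -> mem[0x8b]=0xb7, sp=0x8b
prologue: push r3 -> mem[0x8a]=0xcc, sp=0x8a
body[0] add  r4, r1, #6 -> r4=0xe7
body[1] sub  r4, r4, #50 -> r4=0xb5
body[2] xor  r0, r5, r2 -> r0=0xba
body[3] add  r3, r1, r0 -> r3=0x9b
body[4] sub  r4, r4, r2 -> r4=0x8f
body[5] mov  r3, #0x7f -> r3=0x7f
epilogue: pop r3=0xcc, sp=0x8b
epilogue: pop r0=0xb7, sp=0x8c
r3 is callee-saved -> restored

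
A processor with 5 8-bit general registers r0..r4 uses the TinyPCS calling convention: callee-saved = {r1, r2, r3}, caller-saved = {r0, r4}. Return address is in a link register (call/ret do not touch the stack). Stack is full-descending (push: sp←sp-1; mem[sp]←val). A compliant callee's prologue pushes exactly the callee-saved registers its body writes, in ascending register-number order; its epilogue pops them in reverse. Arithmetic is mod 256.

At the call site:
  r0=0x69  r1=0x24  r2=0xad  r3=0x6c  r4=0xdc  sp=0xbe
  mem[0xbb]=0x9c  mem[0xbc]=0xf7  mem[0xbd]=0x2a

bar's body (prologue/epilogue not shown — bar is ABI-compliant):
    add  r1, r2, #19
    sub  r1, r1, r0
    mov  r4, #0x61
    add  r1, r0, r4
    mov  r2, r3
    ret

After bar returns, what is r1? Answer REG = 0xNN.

REG = 0x24

prologue: push r1 → mem[0xbd]=0x24, sp=0xbd
prologue: push r2 → mem[0xbc]=0xad, sp=0xbc
body[0] add  r1, r2, #19 → r1=0xc0
body[1] sub  r1, r1, r0 → r1=0x57
body[2] mov  r4, #0x61 → r4=0x61
body[3] add  r1, r0, r4 → r1=0xca
body[4] mov  r2, r3 → r2=0x6c
epilogue: pop r2=0xad, sp=0xbd
epilogue: pop r1=0x24, sp=0xbe
r1 is callee-saved → restored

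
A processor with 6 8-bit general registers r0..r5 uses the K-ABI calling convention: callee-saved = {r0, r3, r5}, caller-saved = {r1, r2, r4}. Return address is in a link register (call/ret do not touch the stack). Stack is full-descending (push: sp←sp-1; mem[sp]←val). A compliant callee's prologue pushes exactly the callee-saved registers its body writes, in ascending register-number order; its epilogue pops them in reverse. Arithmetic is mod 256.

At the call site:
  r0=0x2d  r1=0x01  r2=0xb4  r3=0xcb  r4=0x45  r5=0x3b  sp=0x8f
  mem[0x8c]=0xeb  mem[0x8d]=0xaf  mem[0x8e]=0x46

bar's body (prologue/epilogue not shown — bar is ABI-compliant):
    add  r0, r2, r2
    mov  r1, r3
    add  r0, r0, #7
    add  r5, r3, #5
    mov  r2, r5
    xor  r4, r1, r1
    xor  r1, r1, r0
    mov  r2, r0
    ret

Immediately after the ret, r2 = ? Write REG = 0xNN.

prologue: push r0 -> mem[0x8e]=0x2d, sp=0x8e
prologue: push r5 -> mem[0x8d]=0x3b, sp=0x8d
body[0] add  r0, r2, r2 -> r0=0x68
body[1] mov  r1, r3 -> r1=0xcb
body[2] add  r0, r0, #7 -> r0=0x6f
body[3] add  r5, r3, #5 -> r5=0xd0
body[4] mov  r2, r5 -> r2=0xd0
body[5] xor  r4, r1, r1 -> r4=0x00
body[6] xor  r1, r1, r0 -> r1=0xa4
body[7] mov  r2, r0 -> r2=0x6f
epilogue: pop r5=0x3b, sp=0x8e
epilogue: pop r0=0x2d, sp=0x8f
r2 is caller-saved -> body value

REG = 0x6f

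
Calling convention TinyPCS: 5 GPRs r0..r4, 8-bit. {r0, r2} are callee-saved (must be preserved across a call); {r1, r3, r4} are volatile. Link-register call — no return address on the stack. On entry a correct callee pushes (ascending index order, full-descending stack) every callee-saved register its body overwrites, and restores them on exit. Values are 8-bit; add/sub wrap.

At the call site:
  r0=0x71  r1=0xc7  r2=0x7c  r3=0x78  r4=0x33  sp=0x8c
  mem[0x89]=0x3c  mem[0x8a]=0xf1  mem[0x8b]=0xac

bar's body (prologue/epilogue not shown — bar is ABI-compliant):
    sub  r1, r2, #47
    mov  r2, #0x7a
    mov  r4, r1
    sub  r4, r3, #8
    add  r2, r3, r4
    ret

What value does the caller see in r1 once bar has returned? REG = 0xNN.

REG = 0x4d

prologue: push r2 -> mem[0x8b]=0x7c, sp=0x8b
body[0] sub  r1, r2, #47 -> r1=0x4d
body[1] mov  r2, #0x7a -> r2=0x7a
body[2] mov  r4, r1 -> r4=0x4d
body[3] sub  r4, r3, #8 -> r4=0x70
body[4] add  r2, r3, r4 -> r2=0xe8
epilogue: pop r2=0x7c, sp=0x8c
r1 is caller-saved -> body value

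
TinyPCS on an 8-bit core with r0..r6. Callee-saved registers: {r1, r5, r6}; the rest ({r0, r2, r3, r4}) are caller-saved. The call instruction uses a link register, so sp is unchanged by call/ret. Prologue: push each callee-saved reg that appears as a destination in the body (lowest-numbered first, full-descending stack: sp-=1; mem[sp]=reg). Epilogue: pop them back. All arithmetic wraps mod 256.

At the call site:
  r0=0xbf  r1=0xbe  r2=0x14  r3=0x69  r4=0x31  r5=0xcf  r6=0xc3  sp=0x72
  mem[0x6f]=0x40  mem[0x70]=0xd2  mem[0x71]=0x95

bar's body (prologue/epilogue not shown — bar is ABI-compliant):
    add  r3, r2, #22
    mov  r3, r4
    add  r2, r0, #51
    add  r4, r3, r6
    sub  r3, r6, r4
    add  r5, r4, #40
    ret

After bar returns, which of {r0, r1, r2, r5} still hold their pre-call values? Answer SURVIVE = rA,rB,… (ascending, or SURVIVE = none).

SURVIVE = r0,r1,r5

prologue: push r5 -> mem[0x71]=0xcf, sp=0x71
body[0] add  r3, r2, #22 -> r3=0x2a
body[1] mov  r3, r4 -> r3=0x31
body[2] add  r2, r0, #51 -> r2=0xf2
body[3] add  r4, r3, r6 -> r4=0xf4
body[4] sub  r3, r6, r4 -> r3=0xcf
body[5] add  r5, r4, #40 -> r5=0x1c
epilogue: pop r5=0xcf, sp=0x72
r0: caller-saved, written=False
r1: callee-saved, written=False
r2: caller-saved, written=True
r5: callee-saved, written=True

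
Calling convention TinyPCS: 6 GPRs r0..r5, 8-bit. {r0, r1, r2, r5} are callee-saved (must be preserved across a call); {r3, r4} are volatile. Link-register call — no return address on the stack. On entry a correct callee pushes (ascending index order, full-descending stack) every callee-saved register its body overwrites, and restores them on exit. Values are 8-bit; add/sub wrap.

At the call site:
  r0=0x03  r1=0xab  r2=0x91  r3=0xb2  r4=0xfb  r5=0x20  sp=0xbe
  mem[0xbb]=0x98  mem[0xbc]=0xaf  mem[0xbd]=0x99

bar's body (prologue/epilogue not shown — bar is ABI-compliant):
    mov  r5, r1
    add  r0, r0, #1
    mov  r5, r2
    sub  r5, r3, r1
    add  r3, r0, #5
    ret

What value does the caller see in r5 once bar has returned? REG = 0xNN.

prologue: push r0 -> mem[0xbd]=0x03, sp=0xbd
prologue: push r5 -> mem[0xbc]=0x20, sp=0xbc
body[0] mov  r5, r1 -> r5=0xab
body[1] add  r0, r0, #1 -> r0=0x04
body[2] mov  r5, r2 -> r5=0x91
body[3] sub  r5, r3, r1 -> r5=0x07
body[4] add  r3, r0, #5 -> r3=0x09
epilogue: pop r5=0x20, sp=0xbd
epilogue: pop r0=0x03, sp=0xbe
r5 is callee-saved -> restored

REG = 0x20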